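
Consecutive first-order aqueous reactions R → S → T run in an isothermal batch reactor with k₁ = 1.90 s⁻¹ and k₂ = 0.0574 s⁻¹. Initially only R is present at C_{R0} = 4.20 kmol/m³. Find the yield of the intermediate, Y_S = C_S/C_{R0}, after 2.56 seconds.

0.882

For first-order series with pure R initially, C_S(t) = k₁C_{R0}/(k₂−k₁)·(e^(−k₁t) − e^(−k₂t)).
e^(−k₁t) = e^(−1.90×2.56) = e^(−4.864) = 0.007720; e^(−k₂t) = e^(−0.1469) = 0.8633.
C_S = 1.90×4.20/(0.0574−1.90) × (0.007720−0.8633) = (-4.331)×(-0.8556) = 3.706 kmol/m³.
Y_S = C_S/C_{R0} = 3.706/4.20 = 0.882.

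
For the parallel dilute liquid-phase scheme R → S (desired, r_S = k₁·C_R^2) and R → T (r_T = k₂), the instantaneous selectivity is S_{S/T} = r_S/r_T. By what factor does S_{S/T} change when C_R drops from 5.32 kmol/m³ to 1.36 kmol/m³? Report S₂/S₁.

S_{S/T} = (k₁/k₂)·C_R^2, so S₂/S₁ = (C_{R,2}/C_{R,1})^2.
= (1.36/5.32)^2 = (0.2556)^2 = 0.0654.

0.0654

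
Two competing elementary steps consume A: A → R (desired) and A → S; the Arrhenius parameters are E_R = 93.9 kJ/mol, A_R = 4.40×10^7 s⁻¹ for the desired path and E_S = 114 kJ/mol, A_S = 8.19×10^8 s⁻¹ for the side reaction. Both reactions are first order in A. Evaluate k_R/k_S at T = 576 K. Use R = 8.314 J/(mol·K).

3.57

k_R/k_S = (A_R/A_S)·exp[−(E_R−E_S)/(RT)] = (A_R/A_S)·exp[(E_S−E_R)/(RT)].
(E_S−E_R)/(RT) = (114−93.9)×10³/(8.314×576) = 20100/4789 = 4.197.
k_R/k_S = (4.40×10^7/8.19×10^8)·exp(4.197) = 0.05372 × 66.50 = 3.57.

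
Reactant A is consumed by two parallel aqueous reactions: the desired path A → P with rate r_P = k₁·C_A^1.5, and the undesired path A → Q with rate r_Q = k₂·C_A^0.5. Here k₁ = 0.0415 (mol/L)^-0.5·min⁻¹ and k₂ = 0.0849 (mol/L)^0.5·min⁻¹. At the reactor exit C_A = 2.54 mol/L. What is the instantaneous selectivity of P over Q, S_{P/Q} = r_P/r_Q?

S_{P/Q} = r_P/r_Q = (k₁·C_A^1.5)/(k₂·C_A^0.5) = (k₁/k₂)·C_A.
= (0.0415×2.540^1.5) / (0.0849×2.540^0.5) = 0.1680/0.1353 = 1.24.
Since the desired path is higher order in A, keeping C_A high (PFR or concentrated feed) favours P.

1.24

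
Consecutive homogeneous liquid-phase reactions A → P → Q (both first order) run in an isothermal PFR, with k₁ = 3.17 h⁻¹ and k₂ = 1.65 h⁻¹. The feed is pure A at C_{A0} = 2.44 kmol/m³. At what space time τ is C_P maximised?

0.430 h

The intermediate peaks when r₁ = r₂, i.e. k₁e^(−k₁τ) = k₂e^(−k₂τ), giving τ_opt = ln(k₂/k₁)/(k₂−k₁).
= ln(1.65/3.17)/(1.65−3.17) = ln(0.5205)/-1.520 = -0.6530/-1.520 = 0.430 h.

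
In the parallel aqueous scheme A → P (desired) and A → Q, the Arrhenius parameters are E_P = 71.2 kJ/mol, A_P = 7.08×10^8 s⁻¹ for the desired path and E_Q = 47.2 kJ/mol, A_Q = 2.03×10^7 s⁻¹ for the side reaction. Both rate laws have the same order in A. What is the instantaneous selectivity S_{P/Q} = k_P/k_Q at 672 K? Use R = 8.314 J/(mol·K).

With equal orders, S_{P/Q} = k_P/k_Q = (A_P/A_Q)·exp[(E_Q−E_P)/(RT)].
(E_Q−E_P)/(RT) = (47.2−71.2)×10³/(8.314×672) = -24000/5587 = -4.296.
k_P/k_Q = (7.08×10^8/2.03×10^7)·exp(-4.296) = 34.88 × 0.01363 = 0.475.

0.475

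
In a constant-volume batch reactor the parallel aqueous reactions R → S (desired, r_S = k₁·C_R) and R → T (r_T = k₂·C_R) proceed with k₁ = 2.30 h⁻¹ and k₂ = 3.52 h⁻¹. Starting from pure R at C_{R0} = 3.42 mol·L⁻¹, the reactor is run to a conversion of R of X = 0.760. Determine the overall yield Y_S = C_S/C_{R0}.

C_R = C_{R0}(1−X) = 0.8208 mol·L⁻¹.
Both paths are first order in R, so the instantaneous fraction to S is constant: dC_S/d(−C_R) = k₁/(k₁+k₂) = 0.3952.
C_S = 0.3952·(C_{R0}−C_R) = 0.3952×2.599 = 1.03 mol·L⁻¹.
Y_S = C_S/C_{R0} = 1.027/3.42 = 0.300.

0.300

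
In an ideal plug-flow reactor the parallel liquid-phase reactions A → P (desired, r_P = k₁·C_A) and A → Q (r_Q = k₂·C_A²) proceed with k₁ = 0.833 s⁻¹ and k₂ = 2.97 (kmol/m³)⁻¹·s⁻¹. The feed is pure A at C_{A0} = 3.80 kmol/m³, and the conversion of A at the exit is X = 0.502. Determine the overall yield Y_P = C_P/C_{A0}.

C_A = C_{A0}(1−X) = 1.892 kmol/m³.
Along a PFR/batch, dC_P/dC_A = −r_P/(r_P+r_Q) = −k₁/(k₁+k₂·C_A).
Integrating from C_{A0} to C_A: C_P = (0.833/2.97)·ln[(0.833+2.97·3.80)/(0.833+2.97·1.89)] = 0.2805·ln(12.12/6.453) = 0.1767 kmol/m³.
Y_P = C_P/C_{A0} = 0.1767/3.80 = 0.0465.

0.0465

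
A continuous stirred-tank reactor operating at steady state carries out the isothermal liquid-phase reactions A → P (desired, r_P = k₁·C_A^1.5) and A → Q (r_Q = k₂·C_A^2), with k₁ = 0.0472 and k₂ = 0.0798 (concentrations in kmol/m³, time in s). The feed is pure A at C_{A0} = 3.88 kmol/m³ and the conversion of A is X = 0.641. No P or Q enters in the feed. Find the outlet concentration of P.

Exit C_A = C_{A0}(1−X) = 3.88×0.359 = 1.393 kmol/m³.
Rates in a CSTR are evaluated at the outlet concentration: r_P = 0.0472×1.393^1.5 = 0.07759, r_Q = 0.0798×1.393^2 = 0.1548.
Fraction of consumed A going to P: r_P/(r_P+r_Q) = 0.3338.
C_P = 0.3338·C_{A0}·X = 0.3338×3.88×0.641 = 0.830 kmol/m³.

0.830 kmol/m³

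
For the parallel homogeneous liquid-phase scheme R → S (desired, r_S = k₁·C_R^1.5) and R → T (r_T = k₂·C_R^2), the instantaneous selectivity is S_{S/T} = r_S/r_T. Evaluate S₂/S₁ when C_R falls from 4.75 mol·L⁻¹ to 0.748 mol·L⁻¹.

S_{S/T} = (k₁/k₂)·C_R^-0.5, so S₂/S₁ = (C_{R,2}/C_{R,1})^-0.5.
= (0.748/4.75)^(-0.5) = (0.1575)^(-0.5) = 2.52.

2.52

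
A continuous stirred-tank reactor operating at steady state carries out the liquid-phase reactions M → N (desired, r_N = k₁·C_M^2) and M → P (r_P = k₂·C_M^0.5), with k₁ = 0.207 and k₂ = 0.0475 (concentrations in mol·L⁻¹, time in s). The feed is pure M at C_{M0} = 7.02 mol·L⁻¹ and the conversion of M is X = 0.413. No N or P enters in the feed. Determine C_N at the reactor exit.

Exit C_M = C_{M0}(1−X) = 7.02×0.587 = 4.121 mol·L⁻¹.
Rates in a CSTR are evaluated at the outlet concentration: r_N = 0.207×4.121^2 = 3.515, r_P = 0.0475×4.121^0.5 = 0.09642.
Fraction of consumed M going to N: r_N/(r_N+r_P) = 0.9733.
C_N = 0.9733·C_{M0}·X = 0.9733×7.02×0.413 = 2.82 mol·L⁻¹.

2.82 mol·L⁻¹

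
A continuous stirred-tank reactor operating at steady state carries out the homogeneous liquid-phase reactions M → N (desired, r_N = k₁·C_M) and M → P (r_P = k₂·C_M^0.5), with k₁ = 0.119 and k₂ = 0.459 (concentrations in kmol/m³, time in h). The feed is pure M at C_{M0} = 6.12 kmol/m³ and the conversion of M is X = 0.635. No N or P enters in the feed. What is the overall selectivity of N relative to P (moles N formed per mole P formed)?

0.387

Exit C_M = C_{M0}(1−X) = 6.12×0.365 = 2.234 kmol/m³.
In a CSTR the entire volume is at exit conditions, so r_N = 0.119×2.234 = 0.2658 and r_P = 0.459×2.234^0.5 = 0.6860.
Overall selectivity = C_N/C_P = r_Nτ/(r_Pτ) = r_N/r_P = 0.387.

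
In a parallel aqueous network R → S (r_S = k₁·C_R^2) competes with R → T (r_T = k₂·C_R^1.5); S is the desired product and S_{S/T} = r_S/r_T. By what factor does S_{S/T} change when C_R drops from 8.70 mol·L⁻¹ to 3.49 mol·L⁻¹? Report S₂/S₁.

0.633

S_{S/T} = (k₁/k₂)·C_R^0.5, so S₂/S₁ = (C_{R,2}/C_{R,1})^0.5.
= (3.49/8.70)^0.5 = (0.4011)^0.5 = 0.633.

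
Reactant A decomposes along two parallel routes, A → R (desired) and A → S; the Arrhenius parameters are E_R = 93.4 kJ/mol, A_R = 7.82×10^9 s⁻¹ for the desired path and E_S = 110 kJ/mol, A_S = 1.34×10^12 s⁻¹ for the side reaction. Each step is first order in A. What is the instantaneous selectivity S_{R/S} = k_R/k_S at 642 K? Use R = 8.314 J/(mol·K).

0.131

With equal orders, S_{R/S} = k_R/k_S = (A_R/A_S)·exp[(E_S−E_R)/(RT)].
(E_S−E_R)/(RT) = (110−93.4)×10³/(8.314×642) = 16600/5338 = 3.110.
k_R/k_S = (7.82×10^9/1.34×10^12)·exp(3.110) = 0.005836 × 22.42 = 0.131.
Since E_R < E_S, lowering the temperature improves selectivity toward R.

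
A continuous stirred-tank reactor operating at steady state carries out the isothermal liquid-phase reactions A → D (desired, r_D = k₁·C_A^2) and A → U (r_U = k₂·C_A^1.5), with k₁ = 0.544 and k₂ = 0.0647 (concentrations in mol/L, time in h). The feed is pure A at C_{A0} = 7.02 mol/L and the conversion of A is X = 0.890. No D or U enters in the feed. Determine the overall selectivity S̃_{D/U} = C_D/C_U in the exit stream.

7.39

Exit C_A = C_{A0}(1−X) = 7.02×0.110 = 0.7722 mol/L.
A CSTR operates uniformly at the exit composition, giving r_D = 0.3244 and r_U = 0.04390 (each k·C_A^n at C_A = 0.7722).
Overall selectivity = C_D/C_U = r_Dτ/(r_Uτ) = r_D/r_U = 7.39.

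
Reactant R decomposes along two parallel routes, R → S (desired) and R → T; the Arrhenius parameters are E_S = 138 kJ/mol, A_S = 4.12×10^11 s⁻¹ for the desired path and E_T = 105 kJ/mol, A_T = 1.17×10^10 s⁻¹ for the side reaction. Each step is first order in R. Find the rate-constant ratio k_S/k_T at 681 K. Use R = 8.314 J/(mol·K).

With equal orders, S_{S/T} = k_S/k_T = (A_S/A_T)·exp[(E_T−E_S)/(RT)].
(E_T−E_S)/(RT) = (105−138)×10³/(8.314×681) = -33000/5662 = -5.829.
k_S/k_T = (4.12×10^11/1.17×10^10)·exp(-5.829) = 35.21 × 0.002942 = 0.104.

0.104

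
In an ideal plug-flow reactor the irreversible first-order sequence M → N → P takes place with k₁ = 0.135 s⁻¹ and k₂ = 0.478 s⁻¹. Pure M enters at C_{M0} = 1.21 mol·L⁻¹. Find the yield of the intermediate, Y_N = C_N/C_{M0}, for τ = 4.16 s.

For first-order series with pure M initially, C_N(τ) = k₁C_{M0}/(k₂−k₁)·(e^(−k₁τ) − e^(−k₂τ)).
e^(−k₁τ) = e^(−0.135×4.16) = e^(−0.5616) = 0.5703; e^(−k₂τ) = e^(−1.988) = 0.1369.
C_N = 0.135×1.21/(0.478−0.135) × (0.5703−0.1369) = 0.4762×0.4334 = 0.2064 mol·L⁻¹.
Y_N = C_N/C_{M0} = 0.2064/1.21 = 0.171.

0.171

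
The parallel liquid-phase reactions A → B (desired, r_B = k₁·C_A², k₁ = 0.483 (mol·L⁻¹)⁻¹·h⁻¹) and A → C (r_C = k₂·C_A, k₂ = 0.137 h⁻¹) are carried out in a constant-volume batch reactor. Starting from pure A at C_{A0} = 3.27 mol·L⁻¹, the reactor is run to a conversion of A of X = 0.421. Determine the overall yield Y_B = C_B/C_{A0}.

C_A = C_{A0}(1−X) = 1.893 mol·L⁻¹.
Along a PFR/batch, dC_C/dC_A = −r_C/(r_B+r_C) = −k₂/(k₂+k₁·C_A).
Integrating from C_{A0} to C_A: C_C = (0.137/0.483)·ln[(0.137+0.483·3.27)/(0.137+0.483·1.89)] = 0.2836·ln(1.716/1.051) = 0.1390 mol·L⁻¹.
Then C_B = (C_{A0}−C_A) − C_C = 1.377 − 0.1390 = 1.238 mol·L⁻¹.
Y_B = C_B/C_{A0} = 1.238/3.27 = 0.378.

0.378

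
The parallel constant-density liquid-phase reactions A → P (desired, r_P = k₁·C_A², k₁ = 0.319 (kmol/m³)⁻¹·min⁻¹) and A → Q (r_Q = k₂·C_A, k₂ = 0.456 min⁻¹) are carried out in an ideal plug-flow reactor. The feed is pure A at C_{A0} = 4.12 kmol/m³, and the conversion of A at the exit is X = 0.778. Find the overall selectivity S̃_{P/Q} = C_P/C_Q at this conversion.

1.60

C_A = C_{A0}(1−X) = 0.9146 kmol/m³.
Along a PFR/batch, dC_Q/dC_A = −r_Q/(r_P+r_Q) = −k₂/(k₂+k₁·C_A).
Integrating from C_{A0} to C_A: C_Q = (0.456/0.319)·ln[(0.456+0.319·4.12)/(0.456+0.319·0.915)] = 1.429·ln(1.770/0.7478) = 1.232 kmol/m³.
Then C_P = (C_{A0}−C_A) − C_Q = 3.205 − 1.232 = 1.973 kmol/m³.
S̃_{P/Q} = C_P/C_Q = 1.973/1.232 = 1.60.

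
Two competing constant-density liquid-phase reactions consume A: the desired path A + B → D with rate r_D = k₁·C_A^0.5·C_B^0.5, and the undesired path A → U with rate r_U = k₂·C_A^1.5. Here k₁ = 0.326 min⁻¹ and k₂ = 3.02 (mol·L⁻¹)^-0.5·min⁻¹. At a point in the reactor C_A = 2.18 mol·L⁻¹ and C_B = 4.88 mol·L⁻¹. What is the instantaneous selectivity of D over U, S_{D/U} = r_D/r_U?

S_{D/U} = r_D/r_U = (k₁·C_A^0.5·C_B^0.5)/(k₂·C_A^1.5) = (k₁/k₂)·C_A⁻¹·C_B^0.5.
= (0.326×2.180^0.5×4.880^0.5) / (3.02×2.180^1.5) = 1.063/9.721 = 0.109.
The undesired path is higher order in A, so low C_A (CSTR or dilute feed) favours D.

0.109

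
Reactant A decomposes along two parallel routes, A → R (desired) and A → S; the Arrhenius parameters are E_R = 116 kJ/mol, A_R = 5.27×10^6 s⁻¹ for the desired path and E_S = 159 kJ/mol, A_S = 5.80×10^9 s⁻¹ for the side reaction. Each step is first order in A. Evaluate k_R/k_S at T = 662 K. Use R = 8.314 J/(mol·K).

2.25

k_R/k_S = (A_R/A_S)·exp[−(E_R−E_S)/(RT)] = (A_R/A_S)·exp[(E_S−E_R)/(RT)].
(E_S−E_R)/(RT) = (159−116)×10³/(8.314×662) = 43000/5504 = 7.813.
k_R/k_S = (5.27×10^6/5.80×10^9)·exp(7.813) = 9.086×10^-4 × 2472 = 2.25.
Since E_R < E_S, lowering the temperature improves selectivity toward R.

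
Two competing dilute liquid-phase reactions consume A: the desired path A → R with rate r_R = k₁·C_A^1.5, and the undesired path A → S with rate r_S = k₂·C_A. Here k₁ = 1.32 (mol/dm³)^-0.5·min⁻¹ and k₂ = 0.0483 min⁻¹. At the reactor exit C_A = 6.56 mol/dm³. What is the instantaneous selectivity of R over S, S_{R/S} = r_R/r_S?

S_{R/S} = r_R/r_S = (k₁·C_A^1.5)/(k₂·C_A) = (k₁/k₂)·C_A^0.5.
= (1.32×6.560^1.5) / (0.0483×6.560) = 22.18/0.3168 = 70.0.
Since the desired path is higher order in A, keeping C_A high (PFR or concentrated feed) favours R.

70.0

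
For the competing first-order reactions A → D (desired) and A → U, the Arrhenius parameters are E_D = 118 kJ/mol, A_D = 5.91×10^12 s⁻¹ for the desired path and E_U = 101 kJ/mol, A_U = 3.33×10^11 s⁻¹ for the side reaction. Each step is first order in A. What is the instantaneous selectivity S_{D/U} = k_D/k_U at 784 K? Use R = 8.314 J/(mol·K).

k_D/k_U = (A_D/A_U)·exp[−(E_D−E_U)/(RT)] = (A_D/A_U)·exp[(E_U−E_D)/(RT)].
(E_U−E_D)/(RT) = (101−118)×10³/(8.314×784) = -17000/6518 = -2.608.
k_D/k_U = (5.91×10^12/3.33×10^11)·exp(-2.608) = 17.75 × 0.07368 = 1.31.
Since E_D > E_U, raising the temperature improves selectivity toward D.

1.31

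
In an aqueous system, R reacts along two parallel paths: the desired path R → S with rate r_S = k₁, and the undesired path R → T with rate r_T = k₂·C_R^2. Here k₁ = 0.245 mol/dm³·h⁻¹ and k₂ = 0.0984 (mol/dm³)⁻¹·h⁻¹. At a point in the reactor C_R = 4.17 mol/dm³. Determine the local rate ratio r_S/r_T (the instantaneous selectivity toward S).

0.143

S_{S/T} = r_S/r_T = (k₁)/(k₂·C_R^2) = (k₁/k₂)·C_R^-2.
= (0.245) / (0.0984×4.170^2) = 0.2450/1.711 = 0.143.
The undesired path is higher order in R, so low C_R (CSTR or dilute feed) favours S.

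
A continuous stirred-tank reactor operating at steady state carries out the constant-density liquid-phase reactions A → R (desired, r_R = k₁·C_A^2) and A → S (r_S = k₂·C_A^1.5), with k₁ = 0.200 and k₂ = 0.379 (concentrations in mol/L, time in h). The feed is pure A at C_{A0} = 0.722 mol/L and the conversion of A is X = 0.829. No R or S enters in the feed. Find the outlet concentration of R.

Exit C_A = C_{A0}(1−X) = 0.722×0.171 = 0.1235 mol/L.
A CSTR operates uniformly at the exit composition, giving r_R = 0.003049 and r_S = 0.01644 (each k·C_A^n at C_A = 0.1235).
Fraction of consumed A going to R: r_R/(r_R+r_S) = 0.1564.
C_R = 0.1564·C_{A0}·X = 0.1564×0.722×0.829 = 0.0936 mol/L.

0.0936 mol/L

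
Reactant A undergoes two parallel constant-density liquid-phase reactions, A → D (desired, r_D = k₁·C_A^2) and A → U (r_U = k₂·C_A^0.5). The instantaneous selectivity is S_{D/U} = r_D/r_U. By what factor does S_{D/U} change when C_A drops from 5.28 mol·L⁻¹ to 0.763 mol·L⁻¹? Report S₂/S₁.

0.0549

S_{D/U} = (k₁/k₂)·C_A^1.5, so S₂/S₁ = (C_{A,2}/C_{A,1})^1.5.
= (0.763/5.28)^1.5 = (0.1445)^1.5 = 0.0549.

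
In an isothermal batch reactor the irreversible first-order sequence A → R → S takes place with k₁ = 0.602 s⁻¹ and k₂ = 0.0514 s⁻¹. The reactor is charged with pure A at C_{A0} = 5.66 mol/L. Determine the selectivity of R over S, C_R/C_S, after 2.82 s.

10.5

Solving the coupled first-order balances gives C_R(t) = [k₁/(k₂−k₁)]·C_{A0}·(e^(−k₁t) − e^(−k₂t)).
e^(−k₁t) = e^(−0.602×2.82) = e^(−1.698) = 0.1831; e^(−k₂t) = e^(−0.1449) = 0.8651.
C_R = 0.602×5.66/(0.0514−0.602) × (0.1831−0.8651) = (-6.188)×(-0.6820) = 4.220 mol/L.
C_A = C_{A0}e^(−k₁t) = 1.036 mol/L, so C_S = C_{A0}−C_A−C_R = 0.4034 mol/L; C_R/C_S = 10.5.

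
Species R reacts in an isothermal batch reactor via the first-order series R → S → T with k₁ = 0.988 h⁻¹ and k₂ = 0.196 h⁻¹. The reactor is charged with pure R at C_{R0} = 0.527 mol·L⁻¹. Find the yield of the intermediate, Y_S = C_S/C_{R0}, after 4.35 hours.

0.515

Solving the coupled first-order balances gives C_S(t) = [k₁/(k₂−k₁)]·C_{R0}·(e^(−k₁t) − e^(−k₂t)).
e^(−k₁t) = e^(−0.988×4.35) = e^(−4.298) = 0.01360; e^(−k₂t) = e^(−0.8526) = 0.4263.
C_S = 0.988×0.527/(0.196−0.988) × (0.01360−0.4263) = (-0.6574)×(-0.4127) = 0.2713 mol·L⁻¹.
Y_S = C_S/C_{R0} = 0.2713/0.527 = 0.515.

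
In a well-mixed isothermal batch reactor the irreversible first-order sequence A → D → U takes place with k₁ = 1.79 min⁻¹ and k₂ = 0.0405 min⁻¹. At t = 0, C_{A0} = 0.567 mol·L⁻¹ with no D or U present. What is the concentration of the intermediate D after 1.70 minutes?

0.514 mol·L⁻¹

The intermediate concentration in a first-order A→B→C sequence is C_D = k₁C_{A0}(e^(−k₁t) − e^(−k₂t))/(k₂−k₁).
e^(−k₁t) = e^(−1.79×1.70) = e^(−3.043) = 0.04769; e^(−k₂t) = e^(−0.06885) = 0.9335.
C_D = 1.79×0.567/(0.0405−1.79) × (0.04769−0.9335) = (-0.5801)×(-0.8858) = 0.5139 mol·L⁻¹.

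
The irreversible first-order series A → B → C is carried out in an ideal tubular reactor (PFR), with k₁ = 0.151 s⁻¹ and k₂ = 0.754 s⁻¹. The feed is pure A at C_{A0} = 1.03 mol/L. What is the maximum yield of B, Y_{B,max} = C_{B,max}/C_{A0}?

At the optimum, C_{B,max}/C_{A0} = (k₁/k₂)^[k₂/(k₂−k₁)].
= (0.151/0.754)^(0.754/(0.754−0.151)) = (0.2003)^(1.250) = 0.1339.

0.134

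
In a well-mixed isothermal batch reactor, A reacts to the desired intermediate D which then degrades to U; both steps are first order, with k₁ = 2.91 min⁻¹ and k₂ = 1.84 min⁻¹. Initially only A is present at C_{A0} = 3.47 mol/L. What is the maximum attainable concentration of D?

1.58 mol/L

At the optimum, C_{D,max}/C_{A0} = (k₁/k₂)^[k₂/(k₂−k₁)].
= (2.91/1.84)^(1.84/(1.84−2.91)) = (1.582)^(-1.720) = 0.4546.
C_{D,max} = 0.4546×3.47 = 1.58 mol/L.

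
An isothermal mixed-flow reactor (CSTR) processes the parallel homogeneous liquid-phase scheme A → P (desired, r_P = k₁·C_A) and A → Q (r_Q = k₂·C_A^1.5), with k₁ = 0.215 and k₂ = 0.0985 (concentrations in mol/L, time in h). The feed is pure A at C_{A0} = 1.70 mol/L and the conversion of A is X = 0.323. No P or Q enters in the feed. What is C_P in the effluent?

Exit C_A = C_{A0}(1−X) = 1.70×0.677 = 1.151 mol/L.
In a CSTR the entire volume is at exit conditions, so r_P = 0.215×1.151 = 0.2474 and r_Q = 0.0985×1.151^1.5 = 0.1216.
Fraction of consumed A going to P: r_P/(r_P+r_Q) = 0.6705.
C_P = 0.6705·C_{A0}·X = 0.6705×1.70×0.323 = 0.368 mol/L.

0.368 mol/L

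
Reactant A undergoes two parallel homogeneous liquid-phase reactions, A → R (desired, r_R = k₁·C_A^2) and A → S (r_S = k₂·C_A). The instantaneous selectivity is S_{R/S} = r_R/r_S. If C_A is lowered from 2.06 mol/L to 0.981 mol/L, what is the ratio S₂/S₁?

S_{R/S} = (k₁/k₂)·C_A, so S₂/S₁ = (C_{A,2}/C_{A,1}).
= 0.981/2.06 = 0.476.
Selectivity toward R falls as C_A falls — high-concentration operation is favoured.

0.476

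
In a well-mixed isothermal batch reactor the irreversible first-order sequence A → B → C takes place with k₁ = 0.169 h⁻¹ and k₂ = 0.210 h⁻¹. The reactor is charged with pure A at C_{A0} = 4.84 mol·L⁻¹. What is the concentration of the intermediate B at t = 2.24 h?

The intermediate concentration in a first-order A→B→C sequence is C_B = k₁C_{A0}(e^(−k₁t) − e^(−k₂t))/(k₂−k₁).
e^(−k₁t) = e^(−0.169×2.24) = e^(−0.3786) = 0.6848; e^(−k₂t) = e^(−0.4704) = 0.6248.
C_B = 0.169×4.84/(0.210−0.169) × (0.6848−0.6248) = 19.95×0.06009 = 1.199 mol·L⁻¹.

1.20 mol·L⁻¹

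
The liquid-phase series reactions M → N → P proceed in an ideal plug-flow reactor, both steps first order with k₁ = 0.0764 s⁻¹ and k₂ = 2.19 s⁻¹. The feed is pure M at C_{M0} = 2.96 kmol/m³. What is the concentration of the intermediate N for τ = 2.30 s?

0.0891 kmol/m³

For first-order series with pure M initially, C_N(τ) = k₁C_{M0}/(k₂−k₁)·(e^(−k₁τ) − e^(−k₂τ)).
e^(−k₁τ) = e^(−0.0764×2.30) = e^(−0.1757) = 0.8389; e^(−k₂τ) = e^(−5.037) = 0.006493.
C_N = 0.0764×2.96/(2.19−0.0764) × (0.8389−0.006493) = 0.1070×0.8324 = 0.08906 kmol/m³.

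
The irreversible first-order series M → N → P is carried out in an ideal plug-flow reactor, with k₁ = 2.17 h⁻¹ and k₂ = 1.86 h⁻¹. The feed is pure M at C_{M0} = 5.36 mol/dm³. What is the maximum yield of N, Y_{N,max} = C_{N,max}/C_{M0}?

0.397

For a first-order series the maximum intermediate yield is C_{N,max}/C_{M0} = (k₁/k₂)^[k₂/(k₂−k₁)].
= (2.17/1.86)^(1.86/(1.86−2.17)) = (1.167)^(-6.000) = 0.3966.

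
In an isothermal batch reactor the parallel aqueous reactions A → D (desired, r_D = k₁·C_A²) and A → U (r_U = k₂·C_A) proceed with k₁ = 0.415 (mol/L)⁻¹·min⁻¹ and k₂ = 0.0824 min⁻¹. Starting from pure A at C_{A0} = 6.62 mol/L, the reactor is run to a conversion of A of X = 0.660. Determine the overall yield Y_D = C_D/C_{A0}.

C_A = C_{A0}(1−X) = 2.251 mol/L.
Along a PFR/batch, dC_U/dC_A = −r_U/(r_D+r_U) = −k₂/(k₂+k₁·C_A).
Integrating from C_{A0} to C_A: C_U = (0.0824/0.415)·ln[(0.0824+0.415·6.62)/(0.0824+0.415·2.25)] = 0.1986·ln(2.830/1.016) = 0.2033 mol/L.
Then C_D = (C_{A0}−C_A) − C_U = 4.369 − 0.2033 = 4.166 mol/L.
Y_D = C_D/C_{A0} = 4.166/6.62 = 0.629.

0.629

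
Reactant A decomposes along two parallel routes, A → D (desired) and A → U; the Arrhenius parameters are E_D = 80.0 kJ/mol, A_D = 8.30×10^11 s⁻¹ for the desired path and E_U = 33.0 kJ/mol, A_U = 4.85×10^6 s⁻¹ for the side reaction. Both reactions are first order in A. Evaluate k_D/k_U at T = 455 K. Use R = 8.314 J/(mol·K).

0.688

k_D/k_U = (A_D/A_U)·exp[−(E_D−E_U)/(RT)] = (A_D/A_U)·exp[(E_U−E_D)/(RT)].
(E_U−E_D)/(RT) = (33.0−80.0)×10³/(8.314×455) = -47000/3783 = -12.42.
k_D/k_U = (8.30×10^11/4.85×10^6)·exp(-12.42) = 1.711×10^5 × 4.019×10^-6 = 0.688.
Since E_D > E_U, raising the temperature improves selectivity toward D.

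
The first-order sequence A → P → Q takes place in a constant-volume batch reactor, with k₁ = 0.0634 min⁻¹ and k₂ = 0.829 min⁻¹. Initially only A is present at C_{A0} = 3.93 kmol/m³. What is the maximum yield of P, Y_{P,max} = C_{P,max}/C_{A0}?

Evaluating C_P at t_opt = ln(k₂/k₁)/(k₂−k₁) gives C_{P,max}/C_{A0} = (k₁/k₂)^[k₂/(k₂−k₁)].
= (0.0634/0.829)^(0.829/(0.829−0.0634)) = (0.07648)^(1.083) = 0.06181.

0.0618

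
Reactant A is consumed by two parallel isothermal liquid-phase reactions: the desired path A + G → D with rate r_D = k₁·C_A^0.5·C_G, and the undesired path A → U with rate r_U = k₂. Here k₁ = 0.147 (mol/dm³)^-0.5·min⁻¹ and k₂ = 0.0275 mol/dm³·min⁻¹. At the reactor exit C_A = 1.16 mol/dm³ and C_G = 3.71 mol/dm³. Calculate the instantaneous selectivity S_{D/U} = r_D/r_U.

21.4

S_{D/U} = r_D/r_U = (k₁·C_A^0.5·C_G)/(k₂) = (k₁/k₂)·C_A^0.5·C_G.
= (0.147×1.160^0.5×3.710) / (0.0275) = 0.5874/0.02750 = 21.4.
Since the desired path is higher order in A, keeping C_A high (PFR or concentrated feed) favours D.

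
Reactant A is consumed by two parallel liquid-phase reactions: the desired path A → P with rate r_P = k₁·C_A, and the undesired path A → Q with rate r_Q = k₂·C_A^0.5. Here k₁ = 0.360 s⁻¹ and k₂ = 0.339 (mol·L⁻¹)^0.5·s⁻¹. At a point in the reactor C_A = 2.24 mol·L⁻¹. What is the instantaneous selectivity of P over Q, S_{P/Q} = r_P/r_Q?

S_{P/Q} = r_P/r_Q = (k₁·C_A)/(k₂·C_A^0.5) = (k₁/k₂)·C_A^0.5.
= (0.360×2.240) / (0.339×2.240^0.5) = 0.8064/0.5074 = 1.59.

1.59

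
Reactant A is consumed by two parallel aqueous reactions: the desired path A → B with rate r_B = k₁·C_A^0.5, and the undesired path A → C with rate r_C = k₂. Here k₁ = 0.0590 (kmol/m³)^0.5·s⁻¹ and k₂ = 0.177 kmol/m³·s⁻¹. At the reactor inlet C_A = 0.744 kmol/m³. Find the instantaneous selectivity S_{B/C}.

0.288

S_{B/C} = r_B/r_C = (k₁·C_A^0.5)/(k₂) = (k₁/k₂)·C_A^0.5.
= (0.0590×0.7440^0.5) / (0.177) = 0.05089/0.1770 = 0.288.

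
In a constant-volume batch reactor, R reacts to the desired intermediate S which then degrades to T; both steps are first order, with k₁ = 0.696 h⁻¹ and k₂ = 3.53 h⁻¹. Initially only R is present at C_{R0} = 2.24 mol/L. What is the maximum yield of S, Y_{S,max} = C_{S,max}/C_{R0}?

0.132

At the optimum, C_{S,max}/C_{R0} = (k₁/k₂)^[k₂/(k₂−k₁)].
= (0.696/3.53)^(3.53/(3.53−0.696)) = (0.1972)^(1.246) = 0.1323.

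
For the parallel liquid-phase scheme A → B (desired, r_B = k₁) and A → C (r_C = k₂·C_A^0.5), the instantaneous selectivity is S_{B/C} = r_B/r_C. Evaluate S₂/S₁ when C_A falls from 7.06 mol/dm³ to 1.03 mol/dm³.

S_{B/C} = (k₁/k₂)·C_A^-0.5, so S₂/S₁ = (C_{A,2}/C_{A,1})^-0.5.
= (1.03/7.06)^(-0.5) = (0.1459)^(-0.5) = 2.62.
Selectivity toward B rises as C_A falls — low-concentration operation is favoured.

2.62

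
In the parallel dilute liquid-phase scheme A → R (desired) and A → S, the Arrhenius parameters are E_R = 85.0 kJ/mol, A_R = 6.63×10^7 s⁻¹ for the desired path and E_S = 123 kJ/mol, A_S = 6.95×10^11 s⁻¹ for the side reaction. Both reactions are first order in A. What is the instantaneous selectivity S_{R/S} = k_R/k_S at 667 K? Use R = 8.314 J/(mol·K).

k_R/k_S = (A_R/A_S)·exp[−(E_R−E_S)/(RT)] = (A_R/A_S)·exp[(E_S−E_R)/(RT)].
(E_S−E_R)/(RT) = (123−85.0)×10³/(8.314×667) = 38000/5545 = 6.852.
k_R/k_S = (6.63×10^7/6.95×10^11)·exp(6.852) = 9.540×10^-5 × 946.2 = 0.0903.

0.0903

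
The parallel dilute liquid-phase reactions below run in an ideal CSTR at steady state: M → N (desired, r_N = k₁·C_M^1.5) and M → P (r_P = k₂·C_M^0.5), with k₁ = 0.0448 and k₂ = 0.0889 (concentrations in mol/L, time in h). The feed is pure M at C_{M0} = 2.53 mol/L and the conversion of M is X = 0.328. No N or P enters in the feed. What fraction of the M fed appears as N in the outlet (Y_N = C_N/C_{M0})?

0.151

Exit C_M = C_{M0}(1−X) = 2.53×0.672 = 1.700 mol/L.
In a CSTR the entire volume is at exit conditions, so r_N = 0.0448×1.700^1.5 = 0.09931 and r_P = 0.0889×1.700^0.5 = 0.1159.
Fraction of consumed M going to N: r_N/(r_N+r_P) = 0.4614.
C_N = 0.4614·C_{M0}·X = 0.4614×2.53×0.328 = 0.383 mol/L; Y_N = C_N/C_{M0} = 0.151.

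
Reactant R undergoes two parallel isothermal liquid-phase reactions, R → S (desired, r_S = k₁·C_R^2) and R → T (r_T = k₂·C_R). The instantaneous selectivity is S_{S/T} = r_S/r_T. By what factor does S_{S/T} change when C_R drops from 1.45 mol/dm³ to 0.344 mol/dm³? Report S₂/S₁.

S_{S/T} = (k₁/k₂)·C_R, so S₂/S₁ = (C_{R,2}/C_{R,1}).
= 0.344/1.45 = 0.237.
Selectivity toward S falls as C_R falls — high-concentration operation is favoured.

0.237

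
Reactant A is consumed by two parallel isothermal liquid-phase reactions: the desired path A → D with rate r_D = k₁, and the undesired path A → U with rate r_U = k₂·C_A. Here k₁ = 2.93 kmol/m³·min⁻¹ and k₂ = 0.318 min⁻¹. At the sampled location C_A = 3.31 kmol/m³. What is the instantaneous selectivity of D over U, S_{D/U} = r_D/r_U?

S_{D/U} = r_D/r_U = (k₁)/(k₂·C_A) = (k₁/k₂)·C_A⁻¹.
= (2.93) / (0.318×3.310) = 2.930/1.053 = 2.78.

2.78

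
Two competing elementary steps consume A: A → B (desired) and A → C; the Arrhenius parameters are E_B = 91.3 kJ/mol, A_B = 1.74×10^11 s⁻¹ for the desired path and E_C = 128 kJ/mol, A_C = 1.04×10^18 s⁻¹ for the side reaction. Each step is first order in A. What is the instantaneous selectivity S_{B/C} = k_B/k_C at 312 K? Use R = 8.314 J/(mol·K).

Since both paths have the same order in A, the concentration cancels and S_{B/C} = k_B/k_C = (A_B/A_C)·exp[(E_C−E_B)/(RT)].
(E_C−E_B)/(RT) = (128−91.3)×10³/(8.314×312) = 36700/2594 = 14.15.
k_B/k_C = (1.74×10^11/1.04×10^18)·exp(14.15) = 1.673×10^-7 × 1.395×10^6 = 0.233.

0.233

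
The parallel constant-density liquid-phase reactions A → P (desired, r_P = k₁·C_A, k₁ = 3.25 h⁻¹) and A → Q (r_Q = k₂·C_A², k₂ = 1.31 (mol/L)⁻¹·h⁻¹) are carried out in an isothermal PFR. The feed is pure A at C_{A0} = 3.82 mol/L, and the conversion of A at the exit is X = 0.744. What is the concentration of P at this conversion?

C_A = C_{A0}(1−X) = 0.9779 mol/L.
Along a PFR/batch, dC_P/dC_A = −r_P/(r_P+r_Q) = −k₁/(k₁+k₂·C_A).
Integrating from C_{A0} to C_A: C_P = (3.25/1.31)·ln[(3.25+1.31·3.82)/(3.25+1.31·0.978)] = 2.481·ln(8.254/4.531) = 1.488 mol/L.

1.49 mol/L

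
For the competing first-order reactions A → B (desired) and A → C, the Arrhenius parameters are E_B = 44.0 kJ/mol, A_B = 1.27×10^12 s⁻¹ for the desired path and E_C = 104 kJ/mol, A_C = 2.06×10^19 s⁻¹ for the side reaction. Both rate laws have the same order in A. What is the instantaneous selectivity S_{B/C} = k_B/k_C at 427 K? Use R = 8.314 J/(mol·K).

With equal orders, S_{B/C} = k_B/k_C = (A_B/A_C)·exp[(E_C−E_B)/(RT)].
(E_C−E_B)/(RT) = (104−44.0)×10³/(8.314×427) = 60000/3550 = 16.90.
k_B/k_C = (1.27×10^12/2.06×10^19)·exp(16.90) = 6.165×10^-8 × 2.188×10^7 = 1.35.
Since E_B < E_C, lowering the temperature improves selectivity toward B.

1.35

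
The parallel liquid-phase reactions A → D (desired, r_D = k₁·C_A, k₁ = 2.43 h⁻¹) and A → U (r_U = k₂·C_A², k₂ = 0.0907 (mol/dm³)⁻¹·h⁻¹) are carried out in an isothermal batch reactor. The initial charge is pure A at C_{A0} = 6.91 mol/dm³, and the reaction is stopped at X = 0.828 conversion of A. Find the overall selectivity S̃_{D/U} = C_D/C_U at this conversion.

6.76

C_A = C_{A0}(1−X) = 1.189 mol/dm³.
Along a PFR/batch, dC_D/dC_A = −r_D/(r_D+r_U) = −k₁/(k₁+k₂·C_A).
Integrating from C_{A0} to C_A: C_D = (2.43/0.0907)·ln[(2.43+0.0907·6.91)/(2.43+0.0907·1.19)] = 26.79·ln(3.057/2.538) = 4.985 mol/dm³.
C_U = (C_{A0}−C_A)−C_D = 0.7369 mol/dm³; S̃_{D/U} = 4.985/0.7369 = 6.76.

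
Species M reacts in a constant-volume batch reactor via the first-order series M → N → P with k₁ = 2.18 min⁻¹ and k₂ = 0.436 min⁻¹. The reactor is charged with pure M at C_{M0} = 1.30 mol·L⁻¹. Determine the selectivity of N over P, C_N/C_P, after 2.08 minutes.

0.987

The intermediate concentration in a first-order A→B→C sequence is C_N = k₁C_{M0}(e^(−k₁t) − e^(−k₂t))/(k₂−k₁).
e^(−k₁t) = e^(−2.18×2.08) = e^(−4.534) = 0.01073; e^(−k₂t) = e^(−0.9069) = 0.4038.
C_N = 2.18×1.30/(0.436−2.18) × (0.01073−0.4038) = (-1.625)×(-0.3930) = 0.6387 mol·L⁻¹.
C_M = C_{M0}e^(−k₁t) = 0.01395 mol·L⁻¹, so C_P = C_{M0}−C_M−C_N = 0.6473 mol·L⁻¹; C_N/C_P = 0.987.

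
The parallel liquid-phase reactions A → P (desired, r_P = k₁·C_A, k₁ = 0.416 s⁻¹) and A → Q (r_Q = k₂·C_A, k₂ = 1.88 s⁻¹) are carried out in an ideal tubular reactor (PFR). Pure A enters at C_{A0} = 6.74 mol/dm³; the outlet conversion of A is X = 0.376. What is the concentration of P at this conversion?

0.459 mol/dm³

C_A = C_{A0}(1−X) = 4.206 mol/dm³.
Both paths are first order in A, so the instantaneous fraction to P is constant: dC_P/d(−C_A) = k₁/(k₁+k₂) = 0.1812.
C_P = 0.1812·(C_{A0}−C_A) = 0.1812×2.534 = 0.459 mol/dm³.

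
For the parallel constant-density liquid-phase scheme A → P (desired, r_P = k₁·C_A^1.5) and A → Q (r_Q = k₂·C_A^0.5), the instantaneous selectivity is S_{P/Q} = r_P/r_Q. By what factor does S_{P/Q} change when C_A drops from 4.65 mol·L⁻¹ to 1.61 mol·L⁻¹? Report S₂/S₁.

S_{P/Q} = (k₁/k₂)·C_A, so S₂/S₁ = (C_{A,2}/C_{A,1}).
= 1.61/4.65 = 0.346.

0.346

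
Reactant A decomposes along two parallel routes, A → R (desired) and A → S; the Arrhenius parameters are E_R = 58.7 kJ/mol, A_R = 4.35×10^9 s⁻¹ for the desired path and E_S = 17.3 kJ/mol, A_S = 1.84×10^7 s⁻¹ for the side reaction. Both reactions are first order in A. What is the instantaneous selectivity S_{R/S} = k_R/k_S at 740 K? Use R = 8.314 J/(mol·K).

Since both paths have the same order in A, the concentration cancels and S_{R/S} = k_R/k_S = (A_R/A_S)·exp[(E_S−E_R)/(RT)].
(E_S−E_R)/(RT) = (17.3−58.7)×10³/(8.314×740) = -41400/6152 = -6.729.
k_R/k_S = (4.35×10^9/1.84×10^7)·exp(-6.729) = 236.4 × 0.001196 = 0.283.

0.283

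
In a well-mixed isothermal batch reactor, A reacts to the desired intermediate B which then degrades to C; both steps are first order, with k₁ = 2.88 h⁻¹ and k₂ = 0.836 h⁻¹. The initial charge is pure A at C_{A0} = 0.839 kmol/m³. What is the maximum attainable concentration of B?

At the optimum, C_{B,max}/C_{A0} = (k₁/k₂)^[k₂/(k₂−k₁)].
= (2.88/0.836)^(0.836/(0.836−2.88)) = (3.445)^(-0.4090) = 0.6030.
C_{B,max} = 0.6030×0.839 = 0.506 kmol/m³.

0.506 kmol/m³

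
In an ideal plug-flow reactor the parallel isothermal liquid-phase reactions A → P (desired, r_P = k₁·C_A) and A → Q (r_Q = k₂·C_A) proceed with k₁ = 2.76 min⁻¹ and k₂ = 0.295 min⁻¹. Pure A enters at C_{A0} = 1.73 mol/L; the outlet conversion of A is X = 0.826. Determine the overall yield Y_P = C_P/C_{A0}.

0.746

C_A = C_{A0}(1−X) = 0.3010 mol/L.
Both paths are first order in A, so the instantaneous fraction to P is constant: dC_P/d(−C_A) = k₁/(k₁+k₂) = 0.9034.
C_P = 0.9034·(C_{A0}−C_A) = 0.9034×1.429 = 1.29 mol/L.
Y_P = C_P/C_{A0} = 1.291/1.73 = 0.746.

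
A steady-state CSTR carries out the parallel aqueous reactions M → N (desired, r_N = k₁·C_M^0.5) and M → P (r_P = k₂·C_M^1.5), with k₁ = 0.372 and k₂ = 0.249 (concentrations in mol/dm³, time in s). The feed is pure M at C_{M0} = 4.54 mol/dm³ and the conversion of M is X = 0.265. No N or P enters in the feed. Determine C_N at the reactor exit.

0.372 mol/dm³

Exit C_M = C_{M0}(1−X) = 4.54×0.735 = 3.337 mol/dm³.
Rates in a CSTR are evaluated at the outlet concentration: r_N = 0.372×3.337^0.5 = 0.6795, r_P = 0.249×3.337^1.5 = 1.518.
Fraction of consumed M going to N: r_N/(r_N+r_P) = 0.3093.
C_N = 0.3093·C_{M0}·X = 0.3093×4.54×0.265 = 0.372 mol/dm³.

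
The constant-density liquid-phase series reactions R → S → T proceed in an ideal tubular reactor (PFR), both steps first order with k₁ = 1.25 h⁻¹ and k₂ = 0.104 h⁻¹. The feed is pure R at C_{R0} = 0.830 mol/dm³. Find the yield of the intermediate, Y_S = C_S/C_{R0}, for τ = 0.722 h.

0.569

The intermediate concentration in a first-order A→B→C sequence is C_S = k₁C_{R0}(e^(−k₁τ) − e^(−k₂τ))/(k₂−k₁).
e^(−k₁τ) = e^(−1.25×0.722) = e^(−0.9025) = 0.4056; e^(−k₂τ) = e^(−0.07509) = 0.9277.
C_S = 1.25×0.830/(0.104−1.25) × (0.4056−0.9277) = (-0.9053)×(-0.5221) = 0.4727 mol/dm³.
Y_S = C_S/C_{R0} = 0.4727/0.830 = 0.569.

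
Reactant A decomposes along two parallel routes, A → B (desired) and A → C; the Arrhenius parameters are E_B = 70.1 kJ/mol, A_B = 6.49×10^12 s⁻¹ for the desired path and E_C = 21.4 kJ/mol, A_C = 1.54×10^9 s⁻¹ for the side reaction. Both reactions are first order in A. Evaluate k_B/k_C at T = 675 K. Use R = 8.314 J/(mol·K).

0.718

Since both paths have the same order in A, the concentration cancels and S_{B/C} = k_B/k_C = (A_B/A_C)·exp[(E_C−E_B)/(RT)].
(E_C−E_B)/(RT) = (21.4−70.1)×10³/(8.314×675) = -48700/5612 = -8.678.
k_B/k_C = (6.49×10^12/1.54×10^9)·exp(-8.678) = 4214 × 1.703×10^-4 = 0.718.
Since E_B > E_C, raising the temperature improves selectivity toward B.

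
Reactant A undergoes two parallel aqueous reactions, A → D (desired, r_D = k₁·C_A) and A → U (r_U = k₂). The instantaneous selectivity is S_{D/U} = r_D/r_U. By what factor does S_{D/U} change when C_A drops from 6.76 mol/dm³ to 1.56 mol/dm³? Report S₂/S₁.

S_{D/U} = (k₁/k₂)·C_A, so S₂/S₁ = (C_{A,2}/C_{A,1}).
= 1.56/6.76 = 0.231.

0.231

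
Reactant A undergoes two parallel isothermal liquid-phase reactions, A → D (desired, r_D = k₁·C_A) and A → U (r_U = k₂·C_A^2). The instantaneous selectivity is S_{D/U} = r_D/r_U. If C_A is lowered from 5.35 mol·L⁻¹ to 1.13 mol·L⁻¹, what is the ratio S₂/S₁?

4.73

S_{D/U} = (k₁/k₂)·C_A⁻¹, so S₂/S₁ = (C_{A,2}/C_{A,1})⁻¹.
= 5.35/1.13 = 4.73.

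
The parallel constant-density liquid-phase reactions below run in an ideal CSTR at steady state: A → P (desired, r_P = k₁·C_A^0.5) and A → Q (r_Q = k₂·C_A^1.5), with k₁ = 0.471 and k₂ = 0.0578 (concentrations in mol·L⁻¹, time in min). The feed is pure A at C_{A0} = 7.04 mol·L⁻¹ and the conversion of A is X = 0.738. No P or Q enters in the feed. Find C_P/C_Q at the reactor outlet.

4.42

Exit C_A = C_{A0}(1−X) = 7.04×0.262 = 1.844 mol·L⁻¹.
Rates in a CSTR are evaluated at the outlet concentration: r_P = 0.471×1.844^0.5 = 0.6397, r_Q = 0.0578×1.844^1.5 = 0.1448.
Overall selectivity = C_P/C_Q = r_Pτ/(r_Qτ) = r_P/r_Q = 4.42.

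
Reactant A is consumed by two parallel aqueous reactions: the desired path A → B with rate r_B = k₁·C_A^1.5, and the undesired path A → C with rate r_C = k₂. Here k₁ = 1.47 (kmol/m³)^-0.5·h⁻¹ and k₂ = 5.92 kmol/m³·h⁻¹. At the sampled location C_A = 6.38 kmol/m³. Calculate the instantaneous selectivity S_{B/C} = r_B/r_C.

4.00

S_{B/C} = r_B/r_C = (k₁·C_A^1.5)/(k₂) = (k₁/k₂)·C_A^1.5.
= (1.47×6.380^1.5) / (5.92) = 23.69/5.920 = 4.00.
Since the desired path is higher order in A, keeping C_A high (PFR or concentrated feed) favours B.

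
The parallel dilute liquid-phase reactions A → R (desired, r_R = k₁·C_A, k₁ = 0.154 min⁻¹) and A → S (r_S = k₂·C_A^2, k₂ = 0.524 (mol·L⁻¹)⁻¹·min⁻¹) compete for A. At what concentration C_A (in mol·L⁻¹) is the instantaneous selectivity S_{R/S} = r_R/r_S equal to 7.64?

0.0385 mol·L⁻¹

S_{R/S} = (k₁/k₂)·C_A⁻¹ ⇒ C_A = (S·k₂/k₁)^(-1).
= (7.64×0.524/0.154)^(-1) = (26.00)^(-1) = 0.0385 mol·L⁻¹.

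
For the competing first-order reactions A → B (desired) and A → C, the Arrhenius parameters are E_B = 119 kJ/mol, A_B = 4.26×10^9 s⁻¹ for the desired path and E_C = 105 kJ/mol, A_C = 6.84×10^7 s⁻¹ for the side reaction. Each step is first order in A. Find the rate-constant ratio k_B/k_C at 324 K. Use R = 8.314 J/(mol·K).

Since both paths have the same order in A, the concentration cancels and S_{B/C} = k_B/k_C = (A_B/A_C)·exp[(E_C−E_B)/(RT)].
(E_C−E_B)/(RT) = (105−119)×10³/(8.314×324) = -14000/2694 = -5.197.
k_B/k_C = (4.26×10^9/6.84×10^7)·exp(-5.197) = 62.28 × 0.005532 = 0.345.

0.345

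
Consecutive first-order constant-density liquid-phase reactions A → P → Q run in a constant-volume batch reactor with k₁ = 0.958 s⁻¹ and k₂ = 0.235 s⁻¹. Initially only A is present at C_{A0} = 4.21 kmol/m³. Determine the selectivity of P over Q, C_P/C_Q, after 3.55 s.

1.22

The intermediate concentration in a first-order A→B→C sequence is C_P = k₁C_{A0}(e^(−k₁t) − e^(−k₂t))/(k₂−k₁).
e^(−k₁t) = e^(−0.958×3.55) = e^(−3.401) = 0.03334; e^(−k₂t) = e^(−0.8342) = 0.4342.
C_P = 0.958×4.21/(0.235−0.958) × (0.03334−0.4342) = (-5.578)×(-0.4009) = 2.236 kmol/m³.
C_A = C_{A0}e^(−k₁t) = 0.1404 kmol/m³, so C_Q = C_{A0}−C_A−C_P = 1.833 kmol/m³; C_P/C_Q = 1.22.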